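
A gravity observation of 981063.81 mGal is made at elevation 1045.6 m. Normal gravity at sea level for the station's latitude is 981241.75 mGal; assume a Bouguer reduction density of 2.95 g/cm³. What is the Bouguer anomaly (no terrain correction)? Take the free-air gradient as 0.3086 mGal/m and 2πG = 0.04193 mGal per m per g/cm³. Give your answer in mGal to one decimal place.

Free-air correction = 0.3086 × 1045.6 = 322.67 mGal
Free-air anomaly = 981063.81 − 981241.75 + (322.67) = 144.73 mGal
Bouguer slab correction = 0.04193 × 2.95 × 1045.6 = 129.33 mGal
Simple Bouguer anomaly = 144.73 − (129.33) = 15.40 mGal

15.4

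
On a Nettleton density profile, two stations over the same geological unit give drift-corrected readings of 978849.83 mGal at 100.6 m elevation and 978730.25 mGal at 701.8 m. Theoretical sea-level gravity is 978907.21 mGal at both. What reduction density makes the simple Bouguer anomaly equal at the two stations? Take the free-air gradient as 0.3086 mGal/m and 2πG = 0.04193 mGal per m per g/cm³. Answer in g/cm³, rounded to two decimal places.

Δg_obs = 978730.25 − 978849.83 = -119.58 mGal over Δh = 701.8 − 100.6 = 601.2 m
Equal Bouguer anomalies ⇒ Δg_obs + (0.3086 − 0.04193ρ)·Δh = 0
0.3086 − 0.04193ρ = −Δg_obs/Δh = 0.19890
ρ = (0.3086 − 0.19890) / 0.04193 = 2.62 g/cm³

2.62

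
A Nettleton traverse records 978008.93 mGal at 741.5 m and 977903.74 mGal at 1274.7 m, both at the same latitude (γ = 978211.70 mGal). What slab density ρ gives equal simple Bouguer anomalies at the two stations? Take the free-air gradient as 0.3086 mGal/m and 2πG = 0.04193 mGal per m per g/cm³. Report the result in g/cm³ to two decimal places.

2.65

Δg_obs = 977903.74 − 978008.93 = -105.19 mGal over Δh = 1274.7 − 741.5 = 533.2 m
Equal Bouguer anomalies ⇒ Δg_obs + (0.3086 − 0.04193ρ)·Δh = 0
0.3086 − 0.04193ρ = −Δg_obs/Δh = 0.19728
ρ = (0.3086 − 0.19728) / 0.04193 = 2.65 g/cm³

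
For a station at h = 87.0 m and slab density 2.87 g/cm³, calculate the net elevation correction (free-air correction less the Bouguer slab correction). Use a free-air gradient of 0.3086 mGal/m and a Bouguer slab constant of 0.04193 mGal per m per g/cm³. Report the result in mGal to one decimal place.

Combined gradient = 0.3086 − 0.04193 × 2.87 = 0.1882609 mGal/m
Combined elevation correction = 0.1882609 × 87.0 = 16.4 mGal

16.4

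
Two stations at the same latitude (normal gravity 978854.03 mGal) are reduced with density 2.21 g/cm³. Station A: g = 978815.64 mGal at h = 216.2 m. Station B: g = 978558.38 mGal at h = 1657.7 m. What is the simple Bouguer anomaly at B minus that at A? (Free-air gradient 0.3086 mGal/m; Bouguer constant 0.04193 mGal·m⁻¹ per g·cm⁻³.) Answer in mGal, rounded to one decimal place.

Δg_SB(A) = 978815.64 − 978854.03 + 0.3086×216.2 − 0.04193×2.21×216.2 = 8.30 mGal
Δg_SB(B) = 978558.38 − 978854.03 + 0.3086×1657.7 − 0.04193×2.21×1657.7 = 62.30 mGal
Difference = 62.30 − (8.30) = 54.00 mGal

54.0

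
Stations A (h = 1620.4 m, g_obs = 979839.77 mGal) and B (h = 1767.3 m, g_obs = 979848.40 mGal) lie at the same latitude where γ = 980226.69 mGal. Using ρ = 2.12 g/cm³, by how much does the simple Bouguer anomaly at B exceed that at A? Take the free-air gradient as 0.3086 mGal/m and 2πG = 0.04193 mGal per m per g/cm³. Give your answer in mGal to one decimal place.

Δg_SB(A) = 979839.77 − 980226.69 + 0.3086×1620.4 − 0.04193×2.12×1620.4 = -30.90 mGal
Δg_SB(B) = 979848.40 − 980226.69 + 0.3086×1767.3 − 0.04193×2.12×1767.3 = 10.00 mGal
Difference = 10.00 − (-30.90) = 40.90 mGal

40.9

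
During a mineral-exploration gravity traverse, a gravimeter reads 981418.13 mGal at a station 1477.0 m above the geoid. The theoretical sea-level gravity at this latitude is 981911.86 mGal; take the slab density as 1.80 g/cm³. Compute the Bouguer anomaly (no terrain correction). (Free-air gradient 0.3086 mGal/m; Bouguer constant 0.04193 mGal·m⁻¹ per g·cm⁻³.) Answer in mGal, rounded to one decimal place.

-149.4

Free-air correction = 0.3086 × 1477.0 = 455.80 mGal
Free-air anomaly = 981418.13 − 981911.86 + (455.80) = -37.93 mGal
Bouguer slab correction = 0.04193 × 1.80 × 1477.0 = 111.48 mGal
Simple Bouguer anomaly = -37.93 − (111.48) = -149.41 mGal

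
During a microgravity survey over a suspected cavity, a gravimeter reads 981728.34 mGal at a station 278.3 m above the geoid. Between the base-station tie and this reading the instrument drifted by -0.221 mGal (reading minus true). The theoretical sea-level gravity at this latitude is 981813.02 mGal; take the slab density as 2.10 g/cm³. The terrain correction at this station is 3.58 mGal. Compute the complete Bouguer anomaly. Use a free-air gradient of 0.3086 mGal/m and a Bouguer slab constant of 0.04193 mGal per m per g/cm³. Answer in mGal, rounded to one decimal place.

Drift-corrected reading = 981728.34 − (-0.221) = 981728.561 mGal
Free-air correction = 0.3086 × 278.3 = 85.88 mGal
Free-air anomaly = 981728.561 − 981813.02 + (85.88) = 1.421 mGal
Bouguer slab correction = 0.04193 × 2.10 × 278.3 = 24.51 mGal
Simple Bouguer anomaly = 1.421 − (24.51) = -23.089 mGal
Complete Bouguer anomaly = -23.089 + 3.58 = -19.509 mGal

-19.5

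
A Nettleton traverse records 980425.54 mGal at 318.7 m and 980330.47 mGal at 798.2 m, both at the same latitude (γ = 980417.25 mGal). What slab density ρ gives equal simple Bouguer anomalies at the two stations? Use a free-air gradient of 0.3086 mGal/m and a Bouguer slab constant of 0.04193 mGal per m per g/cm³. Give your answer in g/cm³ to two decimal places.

Δg_obs = 980330.47 − 980425.54 = -95.07 mGal over Δh = 798.2 − 318.7 = 479.5 m
Equal Bouguer anomalies ⇒ Δg_obs + (0.3086 − 0.04193ρ)·Δh = 0
0.3086 − 0.04193ρ = −Δg_obs/Δh = 0.19827
ρ = (0.3086 − 0.19827) / 0.04193 = 2.63 g/cm³

2.63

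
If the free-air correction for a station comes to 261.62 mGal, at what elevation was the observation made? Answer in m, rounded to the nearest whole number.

848

h = 261.62 / 0.3086 = 847.76 m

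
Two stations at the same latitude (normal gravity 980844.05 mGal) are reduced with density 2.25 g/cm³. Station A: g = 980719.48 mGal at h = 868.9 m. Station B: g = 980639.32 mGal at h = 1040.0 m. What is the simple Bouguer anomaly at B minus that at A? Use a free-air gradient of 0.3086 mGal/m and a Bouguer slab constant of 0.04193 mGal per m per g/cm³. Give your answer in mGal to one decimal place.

-43.5

Δg_SB(A) = 980719.48 − 980844.05 + 0.3086×868.9 − 0.04193×2.25×868.9 = 61.60 mGal
Δg_SB(B) = 980639.32 − 980844.05 + 0.3086×1040.0 − 0.04193×2.25×1040.0 = 18.10 mGal
Difference = 18.10 − (61.60) = -43.50 mGal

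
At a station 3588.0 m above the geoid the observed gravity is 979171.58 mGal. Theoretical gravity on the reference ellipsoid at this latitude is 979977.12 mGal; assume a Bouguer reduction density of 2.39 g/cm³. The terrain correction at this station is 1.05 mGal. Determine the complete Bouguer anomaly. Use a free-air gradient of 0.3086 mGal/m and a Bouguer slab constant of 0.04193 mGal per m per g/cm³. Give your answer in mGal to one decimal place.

-56.8

Free-air correction = 0.3086 × 3588.0 = 1107.26 mGal
Free-air anomaly = 979171.58 − 979977.12 + (1107.26) = 301.72 mGal
Bouguer slab correction = 0.04193 × 2.39 × 3588.0 = 359.56 mGal
Simple Bouguer anomaly = 301.72 − (359.56) = -57.84 mGal
Complete Bouguer anomaly = -57.84 + 1.05 = -56.79 mGal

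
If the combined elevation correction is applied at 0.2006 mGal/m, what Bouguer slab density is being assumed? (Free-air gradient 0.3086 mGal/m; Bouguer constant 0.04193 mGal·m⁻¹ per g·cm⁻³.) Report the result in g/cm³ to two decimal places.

0.2006 = 0.3086 − 0.04193 × ρ
ρ = (0.3086 − 0.2006) / 0.04193 = 2.58 g/cm³

2.58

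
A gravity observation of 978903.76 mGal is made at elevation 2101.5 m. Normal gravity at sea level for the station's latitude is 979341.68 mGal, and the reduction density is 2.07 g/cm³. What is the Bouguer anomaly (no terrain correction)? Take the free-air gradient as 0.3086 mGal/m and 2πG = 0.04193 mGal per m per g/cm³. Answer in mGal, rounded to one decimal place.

Free-air correction = 0.3086 × 2101.5 = 648.52 mGal
Free-air anomaly = 978903.76 − 979341.68 + (648.52) = 210.60 mGal
Bouguer slab correction = 0.04193 × 2.07 × 2101.5 = 182.40 mGal
Simple Bouguer anomaly = 210.60 − (182.40) = 28.20 mGal

28.2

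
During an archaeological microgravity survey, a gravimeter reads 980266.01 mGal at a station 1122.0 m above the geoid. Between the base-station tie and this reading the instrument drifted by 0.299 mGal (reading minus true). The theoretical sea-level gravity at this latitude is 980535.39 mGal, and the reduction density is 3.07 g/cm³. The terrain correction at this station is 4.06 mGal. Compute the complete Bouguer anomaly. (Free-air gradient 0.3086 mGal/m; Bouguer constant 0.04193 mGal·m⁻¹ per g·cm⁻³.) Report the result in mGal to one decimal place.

Drift-corrected reading = 980266.01 − (0.299) = 980265.711 mGal
Free-air correction = 0.3086 × 1122.0 = 346.25 mGal
Free-air anomaly = 980265.711 − 980535.39 + (346.25) = 76.571 mGal
Bouguer slab correction = 0.04193 × 3.07 × 1122.0 = 144.43 mGal
Simple Bouguer anomaly = 76.571 − (144.43) = -67.859 mGal
Complete Bouguer anomaly = -67.859 + 4.06 = -63.799 mGal

-63.8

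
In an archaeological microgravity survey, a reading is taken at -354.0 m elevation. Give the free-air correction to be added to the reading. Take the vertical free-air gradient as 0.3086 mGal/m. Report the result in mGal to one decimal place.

-109.2

Free-air correction = 0.3086 × -354.0 = -109.2 mGal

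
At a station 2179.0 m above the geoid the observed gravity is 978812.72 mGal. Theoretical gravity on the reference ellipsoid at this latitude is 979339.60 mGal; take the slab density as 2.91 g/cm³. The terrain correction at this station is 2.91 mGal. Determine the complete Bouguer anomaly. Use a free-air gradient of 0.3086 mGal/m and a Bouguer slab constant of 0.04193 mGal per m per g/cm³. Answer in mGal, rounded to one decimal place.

Free-air correction = 0.3086 × 2179.0 = 672.44 mGal
Free-air anomaly = 978812.72 − 979339.60 + (672.44) = 145.56 mGal
Bouguer slab correction = 0.04193 × 2.91 × 2179.0 = 265.87 mGal
Simple Bouguer anomaly = 145.56 − (265.87) = -120.31 mGal
Complete Bouguer anomaly = -120.31 + 2.91 = -117.40 mGal

-117.4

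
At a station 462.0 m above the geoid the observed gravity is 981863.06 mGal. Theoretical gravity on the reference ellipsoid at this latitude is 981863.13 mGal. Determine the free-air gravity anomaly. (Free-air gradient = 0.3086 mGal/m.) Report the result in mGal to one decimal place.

142.5

Free-air correction = 0.3086 × 462.0 = 142.57 mGal
Free-air anomaly = 981863.06 − 981863.13 + (142.57) = 142.50 mGal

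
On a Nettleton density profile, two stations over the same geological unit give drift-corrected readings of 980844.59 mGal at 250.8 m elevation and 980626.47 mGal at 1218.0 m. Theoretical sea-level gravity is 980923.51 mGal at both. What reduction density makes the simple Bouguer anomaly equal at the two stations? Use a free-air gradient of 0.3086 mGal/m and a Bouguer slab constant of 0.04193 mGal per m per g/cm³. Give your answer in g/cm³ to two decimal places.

1.98

Δg_obs = 980626.47 − 980844.59 = -218.12 mGal over Δh = 1218.0 − 250.8 = 967.2 m
Equal Bouguer anomalies ⇒ Δg_obs + (0.3086 − 0.04193ρ)·Δh = 0
0.3086 − 0.04193ρ = −Δg_obs/Δh = 0.22552
ρ = (0.3086 − 0.22552) / 0.04193 = 1.98 g/cm³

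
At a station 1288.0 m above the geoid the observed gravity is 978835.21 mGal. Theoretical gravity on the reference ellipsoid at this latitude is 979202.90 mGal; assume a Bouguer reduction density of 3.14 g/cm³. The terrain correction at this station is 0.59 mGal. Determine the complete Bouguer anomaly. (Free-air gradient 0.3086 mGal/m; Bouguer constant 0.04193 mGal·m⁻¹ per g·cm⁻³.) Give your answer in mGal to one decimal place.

Free-air correction = 0.3086 × 1288.0 = 397.48 mGal
Free-air anomaly = 978835.21 − 979202.90 + (397.48) = 29.79 mGal
Bouguer slab correction = 0.04193 × 3.14 × 1288.0 = 169.58 mGal
Simple Bouguer anomaly = 29.79 − (169.58) = -139.79 mGal
Complete Bouguer anomaly = -139.79 + 0.59 = -139.20 mGal

-139.2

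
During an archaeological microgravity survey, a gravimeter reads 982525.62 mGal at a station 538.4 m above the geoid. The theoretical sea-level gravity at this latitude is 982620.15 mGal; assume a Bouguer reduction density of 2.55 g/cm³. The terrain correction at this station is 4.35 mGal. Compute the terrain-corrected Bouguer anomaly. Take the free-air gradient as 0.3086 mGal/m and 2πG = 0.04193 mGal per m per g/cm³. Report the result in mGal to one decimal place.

Free-air correction = 0.3086 × 538.4 = 166.15 mGal
Free-air anomaly = 982525.62 − 982620.15 + (166.15) = 71.62 mGal
Bouguer slab correction = 0.04193 × 2.55 × 538.4 = 57.57 mGal
Simple Bouguer anomaly = 71.62 − (57.57) = 14.05 mGal
Complete Bouguer anomaly = 14.05 + 4.35 = 18.40 mGal

18.4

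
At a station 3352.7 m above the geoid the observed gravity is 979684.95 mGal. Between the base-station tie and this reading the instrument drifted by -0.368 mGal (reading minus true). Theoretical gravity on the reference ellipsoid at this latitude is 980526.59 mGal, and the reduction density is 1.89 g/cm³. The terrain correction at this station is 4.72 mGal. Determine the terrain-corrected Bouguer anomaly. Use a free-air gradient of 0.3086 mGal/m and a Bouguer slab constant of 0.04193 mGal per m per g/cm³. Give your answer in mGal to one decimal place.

-67.6

Drift-corrected reading = 979684.95 − (-0.368) = 979685.318 mGal
Free-air correction = 0.3086 × 3352.7 = 1034.64 mGal
Free-air anomaly = 979685.318 − 980526.59 + (1034.64) = 193.368 mGal
Bouguer slab correction = 0.04193 × 1.89 × 3352.7 = 265.69 mGal
Simple Bouguer anomaly = 193.368 − (265.69) = -72.322 mGal
Complete Bouguer anomaly = -72.322 + 4.72 = -67.602 mGal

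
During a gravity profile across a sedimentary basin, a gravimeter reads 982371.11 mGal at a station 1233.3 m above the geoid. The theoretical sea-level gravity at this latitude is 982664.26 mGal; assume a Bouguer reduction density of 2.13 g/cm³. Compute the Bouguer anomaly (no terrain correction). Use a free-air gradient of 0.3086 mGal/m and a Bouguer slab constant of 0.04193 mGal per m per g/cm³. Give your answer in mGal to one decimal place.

Free-air correction = 0.3086 × 1233.3 = 380.60 mGal
Free-air anomaly = 982371.11 − 982664.26 + (380.60) = 87.45 mGal
Bouguer slab correction = 0.04193 × 2.13 × 1233.3 = 110.15 mGal
Simple Bouguer anomaly = 87.45 − (110.15) = -22.70 mGal

-22.7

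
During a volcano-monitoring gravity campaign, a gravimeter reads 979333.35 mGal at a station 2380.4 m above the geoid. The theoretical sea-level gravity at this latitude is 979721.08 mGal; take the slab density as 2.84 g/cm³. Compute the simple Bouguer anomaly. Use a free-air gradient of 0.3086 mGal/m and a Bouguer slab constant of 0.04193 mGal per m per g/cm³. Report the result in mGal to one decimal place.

Free-air correction = 0.3086 × 2380.4 = 734.59 mGal
Free-air anomaly = 979333.35 − 979721.08 + (734.59) = 346.86 mGal
Bouguer slab correction = 0.04193 × 2.84 × 2380.4 = 283.46 mGal
Simple Bouguer anomaly = 346.86 − (283.46) = 63.40 mGal

63.4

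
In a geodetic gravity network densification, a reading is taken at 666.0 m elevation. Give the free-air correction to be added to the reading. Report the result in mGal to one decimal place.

Free-air correction = 0.3086 × 666.0 = 205.5 mGal

205.5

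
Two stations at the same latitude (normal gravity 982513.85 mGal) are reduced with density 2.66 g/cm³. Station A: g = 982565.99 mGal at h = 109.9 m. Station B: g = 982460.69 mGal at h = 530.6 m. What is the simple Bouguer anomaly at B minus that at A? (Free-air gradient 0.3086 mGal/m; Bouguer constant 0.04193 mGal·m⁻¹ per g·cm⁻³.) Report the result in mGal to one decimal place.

Δg_SB(A) = 982565.99 − 982513.85 + 0.3086×109.9 − 0.04193×2.66×109.9 = 73.80 mGal
Δg_SB(B) = 982460.69 − 982513.85 + 0.3086×530.6 − 0.04193×2.66×530.6 = 51.40 mGal
Difference = 51.40 − (73.80) = -22.40 mGal

-22.4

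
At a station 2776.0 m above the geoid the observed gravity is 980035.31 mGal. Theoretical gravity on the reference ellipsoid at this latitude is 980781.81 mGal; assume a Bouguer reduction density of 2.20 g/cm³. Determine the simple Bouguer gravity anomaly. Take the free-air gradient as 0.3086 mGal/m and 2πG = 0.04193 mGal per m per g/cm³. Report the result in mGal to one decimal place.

Free-air correction = 0.3086 × 2776.0 = 856.67 mGal
Free-air anomaly = 980035.31 − 980781.81 + (856.67) = 110.17 mGal
Bouguer slab correction = 0.04193 × 2.20 × 2776.0 = 256.07 mGal
Simple Bouguer anomaly = 110.17 − (256.07) = -145.90 mGal

-145.9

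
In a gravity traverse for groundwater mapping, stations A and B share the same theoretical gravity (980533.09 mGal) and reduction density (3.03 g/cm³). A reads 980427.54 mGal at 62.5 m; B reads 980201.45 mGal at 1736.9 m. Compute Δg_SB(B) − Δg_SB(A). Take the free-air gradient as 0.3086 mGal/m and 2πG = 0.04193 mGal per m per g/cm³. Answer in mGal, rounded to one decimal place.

77.9

Δg_SB(A) = 980427.54 − 980533.09 + 0.3086×62.5 − 0.04193×3.03×62.5 = -94.20 mGal
Δg_SB(B) = 980201.45 − 980533.09 + 0.3086×1736.9 − 0.04193×3.03×1736.9 = -16.30 mGal
Difference = -16.30 − (-94.20) = 77.90 mGal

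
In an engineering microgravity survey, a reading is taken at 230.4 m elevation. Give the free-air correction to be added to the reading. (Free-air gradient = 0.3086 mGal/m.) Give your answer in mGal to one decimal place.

71.1

Free-air correction = 0.3086 × 230.4 = 71.1 mGal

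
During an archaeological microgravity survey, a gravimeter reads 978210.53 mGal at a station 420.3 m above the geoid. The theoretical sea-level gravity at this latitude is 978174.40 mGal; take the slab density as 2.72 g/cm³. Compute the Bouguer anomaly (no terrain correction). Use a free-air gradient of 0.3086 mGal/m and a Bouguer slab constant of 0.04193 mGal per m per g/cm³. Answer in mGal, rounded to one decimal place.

Free-air correction = 0.3086 × 420.3 = 129.70 mGal
Free-air anomaly = 978210.53 − 978174.40 + (129.70) = 165.83 mGal
Bouguer slab correction = 0.04193 × 2.72 × 420.3 = 47.94 mGal
Simple Bouguer anomaly = 165.83 − (47.94) = 117.89 mGal

117.9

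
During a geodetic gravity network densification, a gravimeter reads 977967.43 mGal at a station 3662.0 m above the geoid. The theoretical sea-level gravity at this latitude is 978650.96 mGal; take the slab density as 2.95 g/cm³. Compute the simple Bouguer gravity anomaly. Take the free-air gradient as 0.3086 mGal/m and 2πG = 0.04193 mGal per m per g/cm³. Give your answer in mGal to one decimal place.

-6.4

Free-air correction = 0.3086 × 3662.0 = 1130.09 mGal
Free-air anomaly = 977967.43 − 978650.96 + (1130.09) = 446.56 mGal
Bouguer slab correction = 0.04193 × 2.95 × 3662.0 = 452.97 mGal
Simple Bouguer anomaly = 446.56 − (452.97) = -6.41 mGal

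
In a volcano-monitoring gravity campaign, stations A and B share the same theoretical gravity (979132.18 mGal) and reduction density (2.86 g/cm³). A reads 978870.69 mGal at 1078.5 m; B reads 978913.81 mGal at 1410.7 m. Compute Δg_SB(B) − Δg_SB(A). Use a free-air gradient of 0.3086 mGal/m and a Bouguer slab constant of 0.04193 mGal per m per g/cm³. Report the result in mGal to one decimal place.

Δg_SB(A) = 978870.69 − 979132.18 + 0.3086×1078.5 − 0.04193×2.86×1078.5 = -58.00 mGal
Δg_SB(B) = 978913.81 − 979132.18 + 0.3086×1410.7 − 0.04193×2.86×1410.7 = 47.80 mGal
Difference = 47.80 − (-58.00) = 105.80 mGal

105.8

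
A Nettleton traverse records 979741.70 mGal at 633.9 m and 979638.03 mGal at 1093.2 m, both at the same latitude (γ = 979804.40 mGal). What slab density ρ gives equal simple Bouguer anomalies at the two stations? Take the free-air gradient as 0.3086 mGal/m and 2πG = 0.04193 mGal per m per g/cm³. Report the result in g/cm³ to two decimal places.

Δg_obs = 979638.03 − 979741.70 = -103.67 mGal over Δh = 1093.2 − 633.9 = 459.3 m
Equal Bouguer anomalies ⇒ Δg_obs + (0.3086 − 0.04193ρ)·Δh = 0
0.3086 − 0.04193ρ = −Δg_obs/Δh = 0.22571
ρ = (0.3086 − 0.22571) / 0.04193 = 1.98 g/cm³

1.98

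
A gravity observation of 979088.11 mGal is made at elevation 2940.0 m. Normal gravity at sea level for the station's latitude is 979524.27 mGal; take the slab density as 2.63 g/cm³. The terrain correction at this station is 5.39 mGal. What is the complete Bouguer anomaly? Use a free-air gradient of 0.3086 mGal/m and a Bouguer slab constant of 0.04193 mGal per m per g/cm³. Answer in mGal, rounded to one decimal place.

152.3

Free-air correction = 0.3086 × 2940.0 = 907.28 mGal
Free-air anomaly = 979088.11 − 979524.27 + (907.28) = 471.12 mGal
Bouguer slab correction = 0.04193 × 2.63 × 2940.0 = 324.21 mGal
Simple Bouguer anomaly = 471.12 − (324.21) = 146.91 mGal
Complete Bouguer anomaly = 146.91 + 5.39 = 152.30 mGal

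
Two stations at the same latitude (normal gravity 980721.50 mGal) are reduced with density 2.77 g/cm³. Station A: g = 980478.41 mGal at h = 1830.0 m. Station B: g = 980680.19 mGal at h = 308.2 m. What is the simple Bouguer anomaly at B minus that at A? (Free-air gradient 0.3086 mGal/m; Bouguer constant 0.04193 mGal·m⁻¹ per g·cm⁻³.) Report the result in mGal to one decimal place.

-91.1

Δg_SB(A) = 980478.41 − 980721.50 + 0.3086×1830.0 − 0.04193×2.77×1830.0 = 109.10 mGal
Δg_SB(B) = 980680.19 − 980721.50 + 0.3086×308.2 − 0.04193×2.77×308.2 = 18.00 mGal
Difference = 18.00 − (109.10) = -91.10 mGal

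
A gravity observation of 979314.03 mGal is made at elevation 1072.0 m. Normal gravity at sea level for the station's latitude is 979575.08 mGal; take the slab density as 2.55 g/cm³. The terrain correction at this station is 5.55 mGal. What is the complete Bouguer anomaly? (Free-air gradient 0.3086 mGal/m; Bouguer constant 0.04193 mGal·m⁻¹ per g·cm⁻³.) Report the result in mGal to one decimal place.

-39.3

Free-air correction = 0.3086 × 1072.0 = 330.82 mGal
Free-air anomaly = 979314.03 − 979575.08 + (330.82) = 69.77 mGal
Bouguer slab correction = 0.04193 × 2.55 × 1072.0 = 114.62 mGal
Simple Bouguer anomaly = 69.77 − (114.62) = -44.85 mGal
Complete Bouguer anomaly = -44.85 + 5.55 = -39.30 mGal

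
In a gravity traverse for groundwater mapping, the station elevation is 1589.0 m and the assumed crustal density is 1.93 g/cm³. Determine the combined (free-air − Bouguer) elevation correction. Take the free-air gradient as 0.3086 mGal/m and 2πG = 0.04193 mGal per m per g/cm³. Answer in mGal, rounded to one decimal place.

Combined gradient = 0.3086 − 0.04193 × 1.93 = 0.2276751 mGal/m
Combined elevation correction = 0.2276751 × 1589.0 = 361.8 mGal

361.8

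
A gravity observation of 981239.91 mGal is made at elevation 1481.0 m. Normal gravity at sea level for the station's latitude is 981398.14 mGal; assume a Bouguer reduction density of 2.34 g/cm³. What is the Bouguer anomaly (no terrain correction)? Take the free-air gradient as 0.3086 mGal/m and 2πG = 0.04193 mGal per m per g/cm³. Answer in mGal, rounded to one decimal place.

153.5

Free-air correction = 0.3086 × 1481.0 = 457.04 mGal
Free-air anomaly = 981239.91 − 981398.14 + (457.04) = 298.81 mGal
Bouguer slab correction = 0.04193 × 2.34 × 1481.0 = 145.31 mGal
Simple Bouguer anomaly = 298.81 − (145.31) = 153.50 mGal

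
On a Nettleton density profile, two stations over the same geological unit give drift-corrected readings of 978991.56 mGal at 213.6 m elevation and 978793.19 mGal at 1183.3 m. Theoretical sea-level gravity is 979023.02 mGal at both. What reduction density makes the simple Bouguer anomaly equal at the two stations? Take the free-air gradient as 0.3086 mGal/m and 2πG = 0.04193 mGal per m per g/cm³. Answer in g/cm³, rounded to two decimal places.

2.48

Δg_obs = 978793.19 − 978991.56 = -198.37 mGal over Δh = 1183.3 − 213.6 = 969.7 m
Equal Bouguer anomalies ⇒ Δg_obs + (0.3086 − 0.04193ρ)·Δh = 0
0.3086 − 0.04193ρ = −Δg_obs/Δh = 0.20457
ρ = (0.3086 − 0.20457) / 0.04193 = 2.48 g/cm³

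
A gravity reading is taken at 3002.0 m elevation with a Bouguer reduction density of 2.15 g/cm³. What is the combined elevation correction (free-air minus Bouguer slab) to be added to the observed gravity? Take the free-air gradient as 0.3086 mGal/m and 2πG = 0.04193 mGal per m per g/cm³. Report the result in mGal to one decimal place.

Combined gradient = 0.3086 − 0.04193 × 2.15 = 0.2184505 mGal/m
Combined elevation correction = 0.2184505 × 3002.0 = 655.8 mGal

655.8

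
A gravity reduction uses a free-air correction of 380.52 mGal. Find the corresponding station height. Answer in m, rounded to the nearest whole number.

1233

h = 380.52 / 0.3086 = 1233.05 m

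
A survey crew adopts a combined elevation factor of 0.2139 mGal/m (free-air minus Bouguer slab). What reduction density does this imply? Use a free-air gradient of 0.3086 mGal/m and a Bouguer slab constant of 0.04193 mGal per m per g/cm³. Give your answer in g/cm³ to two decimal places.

2.26

0.2139 = 0.3086 − 0.04193 × ρ
ρ = (0.3086 − 0.2139) / 0.04193 = 2.26 g/cm³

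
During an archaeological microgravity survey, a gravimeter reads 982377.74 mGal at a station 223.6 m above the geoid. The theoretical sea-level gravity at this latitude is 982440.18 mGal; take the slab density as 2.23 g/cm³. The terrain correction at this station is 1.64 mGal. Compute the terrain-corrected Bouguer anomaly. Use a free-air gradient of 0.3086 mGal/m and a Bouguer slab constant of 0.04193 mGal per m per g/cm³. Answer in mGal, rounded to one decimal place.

-12.7

Free-air correction = 0.3086 × 223.6 = 69.00 mGal
Free-air anomaly = 982377.74 − 982440.18 + (69.00) = 6.56 mGal
Bouguer slab correction = 0.04193 × 2.23 × 223.6 = 20.91 mGal
Simple Bouguer anomaly = 6.56 − (20.91) = -14.35 mGal
Complete Bouguer anomaly = -14.35 + 1.64 = -12.71 mGal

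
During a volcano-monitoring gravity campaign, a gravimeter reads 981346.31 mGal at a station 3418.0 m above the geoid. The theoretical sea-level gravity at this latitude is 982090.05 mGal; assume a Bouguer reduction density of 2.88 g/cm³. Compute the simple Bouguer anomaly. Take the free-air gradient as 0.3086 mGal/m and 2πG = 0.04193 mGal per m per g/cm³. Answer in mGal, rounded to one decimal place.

-101.7

Free-air correction = 0.3086 × 3418.0 = 1054.79 mGal
Free-air anomaly = 981346.31 − 982090.05 + (1054.79) = 311.05 mGal
Bouguer slab correction = 0.04193 × 2.88 × 3418.0 = 412.75 mGal
Simple Bouguer anomaly = 311.05 − (412.75) = -101.70 mGal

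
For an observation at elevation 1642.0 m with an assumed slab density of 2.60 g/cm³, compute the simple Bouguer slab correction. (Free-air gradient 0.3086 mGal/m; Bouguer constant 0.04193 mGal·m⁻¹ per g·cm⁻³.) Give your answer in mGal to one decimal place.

Bouguer slab correction = 0.04193 × 2.60 × 1642.0 = 179.0 mGal

179.0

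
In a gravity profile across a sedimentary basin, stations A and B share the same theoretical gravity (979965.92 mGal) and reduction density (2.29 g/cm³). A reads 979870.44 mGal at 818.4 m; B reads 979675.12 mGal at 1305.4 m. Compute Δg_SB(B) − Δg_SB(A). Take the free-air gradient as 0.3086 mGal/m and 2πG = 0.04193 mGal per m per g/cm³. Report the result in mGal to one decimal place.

Δg_SB(A) = 979870.44 − 979965.92 + 0.3086×818.4 − 0.04193×2.29×818.4 = 78.50 mGal
Δg_SB(B) = 979675.12 − 979965.92 + 0.3086×1305.4 − 0.04193×2.29×1305.4 = -13.30 mGal
Difference = -13.30 − (78.50) = -91.80 mGal

-91.8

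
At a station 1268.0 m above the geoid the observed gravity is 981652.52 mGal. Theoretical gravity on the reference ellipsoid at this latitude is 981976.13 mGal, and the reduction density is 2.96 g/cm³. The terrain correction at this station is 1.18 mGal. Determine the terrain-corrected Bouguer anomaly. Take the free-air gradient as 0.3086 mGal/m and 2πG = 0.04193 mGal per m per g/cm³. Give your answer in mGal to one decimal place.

-88.5

Free-air correction = 0.3086 × 1268.0 = 391.30 mGal
Free-air anomaly = 981652.52 − 981976.13 + (391.30) = 67.69 mGal
Bouguer slab correction = 0.04193 × 2.96 × 1268.0 = 157.38 mGal
Simple Bouguer anomaly = 67.69 − (157.38) = -89.69 mGal
Complete Bouguer anomaly = -89.69 + 1.18 = -88.51 mGal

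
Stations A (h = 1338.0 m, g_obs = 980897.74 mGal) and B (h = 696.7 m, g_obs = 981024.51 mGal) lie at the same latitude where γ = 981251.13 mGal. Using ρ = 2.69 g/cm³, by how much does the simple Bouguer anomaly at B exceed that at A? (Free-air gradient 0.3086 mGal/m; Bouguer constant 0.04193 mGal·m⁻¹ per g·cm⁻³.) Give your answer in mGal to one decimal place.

1.2

Δg_SB(A) = 980897.74 − 981251.13 + 0.3086×1338.0 − 0.04193×2.69×1338.0 = -91.40 mGal
Δg_SB(B) = 981024.51 − 981251.13 + 0.3086×696.7 − 0.04193×2.69×696.7 = -90.20 mGal
Difference = -90.20 − (-91.40) = 1.20 mGal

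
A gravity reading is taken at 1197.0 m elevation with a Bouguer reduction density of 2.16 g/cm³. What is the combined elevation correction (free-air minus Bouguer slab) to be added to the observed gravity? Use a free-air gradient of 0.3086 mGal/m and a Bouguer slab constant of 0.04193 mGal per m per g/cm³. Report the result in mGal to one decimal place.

261.0

Combined gradient = 0.3086 − 0.04193 × 2.16 = 0.2180312 mGal/m
Combined elevation correction = 0.2180312 × 1197.0 = 261.0 mGal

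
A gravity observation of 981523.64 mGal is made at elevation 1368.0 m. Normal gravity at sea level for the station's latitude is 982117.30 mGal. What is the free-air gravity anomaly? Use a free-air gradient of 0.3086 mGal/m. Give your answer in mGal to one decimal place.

Free-air correction = 0.3086 × 1368.0 = 422.16 mGal
Free-air anomaly = 981523.64 − 982117.30 + (422.16) = -171.50 mGal

-171.5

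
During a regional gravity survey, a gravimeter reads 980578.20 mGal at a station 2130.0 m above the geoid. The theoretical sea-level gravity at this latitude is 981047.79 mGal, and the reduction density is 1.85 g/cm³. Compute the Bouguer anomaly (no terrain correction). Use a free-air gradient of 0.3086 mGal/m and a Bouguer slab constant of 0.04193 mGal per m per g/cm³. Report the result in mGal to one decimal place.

22.5

Free-air correction = 0.3086 × 2130.0 = 657.32 mGal
Free-air anomaly = 980578.20 − 981047.79 + (657.32) = 187.73 mGal
Bouguer slab correction = 0.04193 × 1.85 × 2130.0 = 165.23 mGal
Simple Bouguer anomaly = 187.73 − (165.23) = 22.50 mGal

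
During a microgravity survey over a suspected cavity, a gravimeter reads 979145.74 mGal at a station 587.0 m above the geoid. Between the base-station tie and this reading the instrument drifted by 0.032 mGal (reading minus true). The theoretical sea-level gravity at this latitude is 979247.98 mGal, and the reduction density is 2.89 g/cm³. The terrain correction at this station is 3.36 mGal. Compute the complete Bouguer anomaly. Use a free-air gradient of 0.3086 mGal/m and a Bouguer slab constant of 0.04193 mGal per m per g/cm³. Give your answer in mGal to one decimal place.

Drift-corrected reading = 979145.74 − (0.032) = 979145.708 mGal
Free-air correction = 0.3086 × 587.0 = 181.15 mGal
Free-air anomaly = 979145.708 − 979247.98 + (181.15) = 78.878 mGal
Bouguer slab correction = 0.04193 × 2.89 × 587.0 = 71.13 mGal
Simple Bouguer anomaly = 78.878 − (71.13) = 7.748 mGal
Complete Bouguer anomaly = 7.748 + 3.36 = 11.108 mGal

11.1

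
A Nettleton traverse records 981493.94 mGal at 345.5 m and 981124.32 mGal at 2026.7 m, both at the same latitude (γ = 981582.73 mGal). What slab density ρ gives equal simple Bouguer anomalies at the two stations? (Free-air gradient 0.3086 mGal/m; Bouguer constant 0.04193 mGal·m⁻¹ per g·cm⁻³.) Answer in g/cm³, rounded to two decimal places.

2.12

Δg_obs = 981124.32 − 981493.94 = -369.62 mGal over Δh = 2026.7 − 345.5 = 1681.2 m
Equal Bouguer anomalies ⇒ Δg_obs + (0.3086 − 0.04193ρ)·Δh = 0
0.3086 − 0.04193ρ = −Δg_obs/Δh = 0.21985
ρ = (0.3086 − 0.21985) / 0.04193 = 2.12 g/cm³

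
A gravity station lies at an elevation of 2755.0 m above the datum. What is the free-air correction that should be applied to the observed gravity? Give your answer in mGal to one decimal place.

850.2

Free-air correction = 0.3086 × 2755.0 = 850.2 mGal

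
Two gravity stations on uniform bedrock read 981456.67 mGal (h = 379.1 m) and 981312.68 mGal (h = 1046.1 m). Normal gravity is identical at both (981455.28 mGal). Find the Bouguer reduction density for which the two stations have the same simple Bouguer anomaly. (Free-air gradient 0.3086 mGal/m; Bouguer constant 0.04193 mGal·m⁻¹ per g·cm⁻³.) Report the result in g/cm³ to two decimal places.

2.21

Δg_obs = 981312.68 − 981456.67 = -143.99 mGal over Δh = 1046.1 − 379.1 = 667.0 m
Equal Bouguer anomalies ⇒ Δg_obs + (0.3086 − 0.04193ρ)·Δh = 0
0.3086 − 0.04193ρ = −Δg_obs/Δh = 0.21588
ρ = (0.3086 − 0.21588) / 0.04193 = 2.21 g/cm³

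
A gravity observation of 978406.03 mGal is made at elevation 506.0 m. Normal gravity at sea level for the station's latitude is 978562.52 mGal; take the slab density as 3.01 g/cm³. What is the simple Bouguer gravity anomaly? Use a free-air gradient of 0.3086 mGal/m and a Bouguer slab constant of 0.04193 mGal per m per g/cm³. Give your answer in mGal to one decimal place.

Free-air correction = 0.3086 × 506.0 = 156.15 mGal
Free-air anomaly = 978406.03 − 978562.52 + (156.15) = -0.34 mGal
Bouguer slab correction = 0.04193 × 3.01 × 506.0 = 63.86 mGal
Simple Bouguer anomaly = -0.34 − (63.86) = -64.20 mGal

-64.2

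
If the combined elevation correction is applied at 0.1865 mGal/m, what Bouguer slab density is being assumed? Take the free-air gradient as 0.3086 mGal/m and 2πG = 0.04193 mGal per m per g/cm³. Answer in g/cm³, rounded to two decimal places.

2.91

0.1865 = 0.3086 − 0.04193 × ρ
ρ = (0.3086 − 0.1865) / 0.04193 = 2.91 g/cm³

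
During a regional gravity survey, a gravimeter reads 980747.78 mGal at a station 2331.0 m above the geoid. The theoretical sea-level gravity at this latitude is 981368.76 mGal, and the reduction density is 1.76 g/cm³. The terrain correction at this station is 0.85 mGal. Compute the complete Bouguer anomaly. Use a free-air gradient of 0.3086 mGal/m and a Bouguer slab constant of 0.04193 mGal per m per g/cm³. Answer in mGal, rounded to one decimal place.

-72.8

Free-air correction = 0.3086 × 2331.0 = 719.35 mGal
Free-air anomaly = 980747.78 − 981368.76 + (719.35) = 98.37 mGal
Bouguer slab correction = 0.04193 × 1.76 × 2331.0 = 172.02 mGal
Simple Bouguer anomaly = 98.37 − (172.02) = -73.65 mGal
Complete Bouguer anomaly = -73.65 + 0.85 = -72.80 mGal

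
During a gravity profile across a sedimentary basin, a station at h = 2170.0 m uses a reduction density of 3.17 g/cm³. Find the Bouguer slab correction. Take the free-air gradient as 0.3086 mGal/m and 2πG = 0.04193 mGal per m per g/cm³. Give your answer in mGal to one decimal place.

288.4

Bouguer slab correction = 0.04193 × 3.17 × 2170.0 = 288.4 mGal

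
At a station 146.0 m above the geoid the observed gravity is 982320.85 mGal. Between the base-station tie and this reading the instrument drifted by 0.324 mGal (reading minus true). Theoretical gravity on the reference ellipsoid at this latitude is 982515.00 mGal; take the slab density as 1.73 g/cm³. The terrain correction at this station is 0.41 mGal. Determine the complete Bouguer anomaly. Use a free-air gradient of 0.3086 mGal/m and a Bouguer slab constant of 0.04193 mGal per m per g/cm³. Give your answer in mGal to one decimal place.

-159.6

Drift-corrected reading = 982320.85 − (0.324) = 982320.526 mGal
Free-air correction = 0.3086 × 146.0 = 45.06 mGal
Free-air anomaly = 982320.526 − 982515.00 + (45.06) = -149.414 mGal
Bouguer slab correction = 0.04193 × 1.73 × 146.0 = 10.59 mGal
Simple Bouguer anomaly = -149.414 − (10.59) = -160.004 mGal
Complete Bouguer anomaly = -160.004 + 0.41 = -159.594 mGal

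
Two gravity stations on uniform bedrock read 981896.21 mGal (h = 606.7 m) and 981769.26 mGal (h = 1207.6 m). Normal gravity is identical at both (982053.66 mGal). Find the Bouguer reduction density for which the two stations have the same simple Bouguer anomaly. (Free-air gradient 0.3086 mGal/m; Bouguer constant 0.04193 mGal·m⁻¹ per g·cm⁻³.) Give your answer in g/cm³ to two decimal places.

Δg_obs = 981769.26 − 981896.21 = -126.95 mGal over Δh = 1207.6 − 606.7 = 600.9 m
Equal Bouguer anomalies ⇒ Δg_obs + (0.3086 − 0.04193ρ)·Δh = 0
0.3086 − 0.04193ρ = −Δg_obs/Δh = 0.21127
ρ = (0.3086 − 0.21127) / 0.04193 = 2.32 g/cm³

2.32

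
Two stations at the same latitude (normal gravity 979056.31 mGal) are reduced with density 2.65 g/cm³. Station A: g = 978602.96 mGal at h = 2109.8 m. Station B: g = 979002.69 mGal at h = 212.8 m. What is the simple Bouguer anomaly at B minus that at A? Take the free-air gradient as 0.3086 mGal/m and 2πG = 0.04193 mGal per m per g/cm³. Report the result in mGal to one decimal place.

Δg_SB(A) = 978602.96 − 979056.31 + 0.3086×2109.8 − 0.04193×2.65×2109.8 = -36.70 mGal
Δg_SB(B) = 979002.69 − 979056.31 + 0.3086×212.8 − 0.04193×2.65×212.8 = -11.60 mGal
Difference = -11.60 − (-36.70) = 25.10 mGal

25.1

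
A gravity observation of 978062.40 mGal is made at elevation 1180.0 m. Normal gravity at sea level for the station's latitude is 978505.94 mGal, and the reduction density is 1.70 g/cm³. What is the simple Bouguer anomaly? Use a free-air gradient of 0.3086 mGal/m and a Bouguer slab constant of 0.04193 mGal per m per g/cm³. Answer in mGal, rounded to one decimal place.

Free-air correction = 0.3086 × 1180.0 = 364.15 mGal
Free-air anomaly = 978062.40 − 978505.94 + (364.15) = -79.39 mGal
Bouguer slab correction = 0.04193 × 1.70 × 1180.0 = 84.11 mGal
Simple Bouguer anomaly = -79.39 − (84.11) = -163.50 mGal

-163.5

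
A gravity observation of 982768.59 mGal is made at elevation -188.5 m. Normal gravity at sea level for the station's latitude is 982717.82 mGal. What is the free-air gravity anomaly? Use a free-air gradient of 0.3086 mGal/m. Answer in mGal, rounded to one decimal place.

Free-air correction = 0.3086 × -188.5 = -58.17 mGal
Free-air anomaly = 982768.59 − 982717.82 + (-58.17) = -7.40 mGal

-7.4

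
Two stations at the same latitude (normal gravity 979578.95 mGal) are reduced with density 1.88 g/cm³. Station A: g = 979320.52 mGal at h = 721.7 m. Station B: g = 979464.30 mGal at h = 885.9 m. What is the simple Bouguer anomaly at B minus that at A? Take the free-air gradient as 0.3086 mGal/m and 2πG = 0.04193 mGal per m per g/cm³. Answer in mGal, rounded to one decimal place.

181.5

Δg_SB(A) = 979320.52 − 979578.95 + 0.3086×721.7 − 0.04193×1.88×721.7 = -92.60 mGal
Δg_SB(B) = 979464.30 − 979578.95 + 0.3086×885.9 − 0.04193×1.88×885.9 = 88.90 mGal
Difference = 88.90 − (-92.60) = 181.50 mGal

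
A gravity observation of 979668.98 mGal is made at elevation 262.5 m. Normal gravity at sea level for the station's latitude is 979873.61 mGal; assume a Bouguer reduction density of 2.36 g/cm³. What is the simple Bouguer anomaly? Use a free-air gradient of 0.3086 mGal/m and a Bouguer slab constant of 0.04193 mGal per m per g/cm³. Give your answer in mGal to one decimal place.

-149.6

Free-air correction = 0.3086 × 262.5 = 81.01 mGal
Free-air anomaly = 979668.98 − 979873.61 + (81.01) = -123.62 mGal
Bouguer slab correction = 0.04193 × 2.36 × 262.5 = 25.98 mGal
Simple Bouguer anomaly = -123.62 − (25.98) = -149.60 mGal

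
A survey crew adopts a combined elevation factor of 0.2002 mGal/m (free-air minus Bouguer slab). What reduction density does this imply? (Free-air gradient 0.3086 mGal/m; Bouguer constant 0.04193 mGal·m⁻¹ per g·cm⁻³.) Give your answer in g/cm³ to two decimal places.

2.59

0.2002 = 0.3086 − 0.04193 × ρ
ρ = (0.3086 − 0.2002) / 0.04193 = 2.59 g/cm³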